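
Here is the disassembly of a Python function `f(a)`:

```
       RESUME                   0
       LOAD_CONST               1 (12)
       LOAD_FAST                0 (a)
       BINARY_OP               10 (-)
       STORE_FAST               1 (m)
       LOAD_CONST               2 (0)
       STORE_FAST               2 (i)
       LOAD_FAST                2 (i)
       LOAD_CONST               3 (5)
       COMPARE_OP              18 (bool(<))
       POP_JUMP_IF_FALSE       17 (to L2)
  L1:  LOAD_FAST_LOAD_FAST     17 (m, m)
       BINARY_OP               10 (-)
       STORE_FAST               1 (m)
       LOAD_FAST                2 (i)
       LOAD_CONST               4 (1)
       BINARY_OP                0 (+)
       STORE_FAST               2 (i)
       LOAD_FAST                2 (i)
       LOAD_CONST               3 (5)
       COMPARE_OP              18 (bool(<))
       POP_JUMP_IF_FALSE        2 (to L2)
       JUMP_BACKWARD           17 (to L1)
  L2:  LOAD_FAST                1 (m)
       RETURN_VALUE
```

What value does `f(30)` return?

0

LOAD_CONST → push 12
LOAD_FAST a → push 30
BINARY_OP - → 12 - 30 = -18
STORE_FAST m → m=-18
LOAD_CONST → push 0
STORE_FAST i → i=0
LOAD_FAST i → push 0
LOAD_CONST → push 5
COMPARE_OP bool(<) → 0 vs 5 = True
POP_JUMP_IF_FALSE → pop True; no jump
LOAD_FAST_LOAD_FAST m,m → push -18,-18
BINARY_OP - → -18 - -18 = 0
STORE_FAST m → m=0
LOAD_FAST i → push 0
LOAD_CONST → push 1
BINARY_OP + → 0 + 1 = 1
STORE_FAST i → i=1
LOAD_FAST i → push 1
LOAD_CONST → push 5
COMPARE_OP bool(<) → 1 vs 5 = True
POP_JUMP_IF_FALSE → pop True; no jump
LOAD_FAST_LOAD_FAST m,m → push 0,0
BINARY_OP - → 0 - 0 = 0
STORE_FAST m → m=0
LOAD_FAST i → push 1
LOAD_CONST → push 1
BINARY_OP + → 1 + 1 = 2
STORE_FAST i → i=2
LOAD_FAST i → push 2
LOAD_CONST → push 5
COMPARE_OP bool(<) → 2 vs 5 = True
POP_JUMP_IF_FALSE → pop True; no jump
LOAD_FAST_LOAD_FAST m,m → push 0,0
BINARY_OP - → 0 - 0 = 0
STORE_FAST m → m=0
LOAD_FAST i → push 2
LOAD_CONST → push 1
BINARY_OP + → 2 + 1 = 3
STORE_FAST i → i=3
LOAD_FAST i → push 3
LOAD_CONST → push 5
COMPARE_OP bool(<) → 3 vs 5 = True
POP_JUMP_IF_FALSE → pop True; no jump
LOAD_FAST_LOAD_FAST m,m → push 0,0
BINARY_OP - → 0 - 0 = 0
STORE_FAST m → m=0
LOAD_FAST i → push 3
LOAD_CONST → push 1
BINARY_OP + → 3 + 1 = 4
STORE_FAST i → i=4
LOAD_FAST i → push 4
LOAD_CONST → push 5
COMPARE_OP bool(<) → 4 vs 5 = True
POP_JUMP_IF_FALSE → pop True; no jump
LOAD_FAST_LOAD_FAST m,m → push 0,0
BINARY_OP - → 0 - 0 = 0
STORE_FAST m → m=0
LOAD_FAST i → push 4
LOAD_CONST → push 1
BINARY_OP + → 4 + 1 = 5
STORE_FAST i → i=5
LOAD_FAST i → push 5
LOAD_CONST → push 5
COMPARE_OP bool(<) → 5 vs 5 = False
POP_JUMP_IF_FALSE → pop False; jump
LOAD_FAST m → push 0
RETURN_VALUE → return 0.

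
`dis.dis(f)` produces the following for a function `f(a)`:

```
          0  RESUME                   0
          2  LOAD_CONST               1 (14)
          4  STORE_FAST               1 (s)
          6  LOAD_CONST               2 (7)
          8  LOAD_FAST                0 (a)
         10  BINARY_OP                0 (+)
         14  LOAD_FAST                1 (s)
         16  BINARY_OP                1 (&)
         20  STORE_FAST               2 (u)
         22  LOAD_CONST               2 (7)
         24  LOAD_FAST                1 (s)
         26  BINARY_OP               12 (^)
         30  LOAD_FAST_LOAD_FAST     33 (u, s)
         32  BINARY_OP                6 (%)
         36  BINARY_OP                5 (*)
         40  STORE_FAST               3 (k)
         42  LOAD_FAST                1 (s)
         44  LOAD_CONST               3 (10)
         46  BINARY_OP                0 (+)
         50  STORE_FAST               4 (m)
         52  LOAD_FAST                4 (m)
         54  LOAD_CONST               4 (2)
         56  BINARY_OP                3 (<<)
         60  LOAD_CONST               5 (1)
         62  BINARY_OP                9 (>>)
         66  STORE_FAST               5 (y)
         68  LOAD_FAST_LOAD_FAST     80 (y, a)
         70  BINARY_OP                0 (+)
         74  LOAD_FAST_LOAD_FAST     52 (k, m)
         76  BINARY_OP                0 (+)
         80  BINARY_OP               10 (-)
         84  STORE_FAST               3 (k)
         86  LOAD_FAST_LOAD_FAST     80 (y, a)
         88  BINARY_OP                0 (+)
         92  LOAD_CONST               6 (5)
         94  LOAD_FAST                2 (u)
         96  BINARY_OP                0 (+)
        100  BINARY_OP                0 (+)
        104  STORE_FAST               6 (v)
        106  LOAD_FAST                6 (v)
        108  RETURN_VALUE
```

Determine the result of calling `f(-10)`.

LOAD_CONST → push 14. Stack: [14]
STORE_FAST s → s=14. Stack: []
LOAD_CONST → push 7. Stack: [7]
LOAD_FAST a → push -10. Stack: [7, -10]
BINARY_OP + → 7 + -10 = -3. Stack: [-3]
LOAD_FAST s → push 14. Stack: [-3, 14]
BINARY_OP & → -3 & 14 = 12. Stack: [12]
STORE_FAST u → u=12. Stack: []
LOAD_CONST → push 7. Stack: [7]
LOAD_FAST s → push 14. Stack: [7, 14]
BINARY_OP ^ → 7 ^ 14 = 9. Stack: [9]
LOAD_FAST_LOAD_FAST u,s → push 12,14. Stack: [9, 12, 14]
BINARY_OP % → 12 % 14 = 12. Stack: [9, 12]
BINARY_OP * → 9 * 12 = 108. Stack: [108]
STORE_FAST k → k=108. Stack: []
LOAD_FAST s → push 14. Stack: [14]
LOAD_CONST → push 10. Stack: [14, 10]
BINARY_OP + → 14 + 10 = 24. Stack: [24]
STORE_FAST m → m=24. Stack: []
LOAD_FAST m → push 24. Stack: [24]
LOAD_CONST → push 2. Stack: [24, 2]
BINARY_OP << → 24 << 2 = 96. Stack: [96]
LOAD_CONST → push 1. Stack: [96, 1]
BINARY_OP >> → 96 >> 1 = 48. Stack: [48]
STORE_FAST y → y=48. Stack: []
LOAD_FAST_LOAD_FAST y,a → push 48,-10. Stack: [48, -10]
BINARY_OP + → 48 + -10 = 38. Stack: [38]
LOAD_FAST_LOAD_FAST k,m → push 108,24. Stack: [38, 108, 24]
BINARY_OP + → 108 + 24 = 132. Stack: [38, 132]
BINARY_OP - → 38 - 132 = -94. Stack: [-94]
STORE_FAST k → k=-94. Stack: []
LOAD_FAST_LOAD_FAST y,a → push 48,-10. Stack: [48, -10]
BINARY_OP + → 48 + -10 = 38. Stack: [38]
LOAD_CONST → push 5. Stack: [38, 5]
LOAD_FAST u → push 12. Stack: [38, 5, 12]
BINARY_OP + → 5 + 12 = 17. Stack: [38, 17]
BINARY_OP + → 38 + 17 = 55. Stack: [55]
STORE_FAST v → v=55. Stack: []
LOAD_FAST v → push 55. Stack: [55]
RETURN_VALUE → return 55.

55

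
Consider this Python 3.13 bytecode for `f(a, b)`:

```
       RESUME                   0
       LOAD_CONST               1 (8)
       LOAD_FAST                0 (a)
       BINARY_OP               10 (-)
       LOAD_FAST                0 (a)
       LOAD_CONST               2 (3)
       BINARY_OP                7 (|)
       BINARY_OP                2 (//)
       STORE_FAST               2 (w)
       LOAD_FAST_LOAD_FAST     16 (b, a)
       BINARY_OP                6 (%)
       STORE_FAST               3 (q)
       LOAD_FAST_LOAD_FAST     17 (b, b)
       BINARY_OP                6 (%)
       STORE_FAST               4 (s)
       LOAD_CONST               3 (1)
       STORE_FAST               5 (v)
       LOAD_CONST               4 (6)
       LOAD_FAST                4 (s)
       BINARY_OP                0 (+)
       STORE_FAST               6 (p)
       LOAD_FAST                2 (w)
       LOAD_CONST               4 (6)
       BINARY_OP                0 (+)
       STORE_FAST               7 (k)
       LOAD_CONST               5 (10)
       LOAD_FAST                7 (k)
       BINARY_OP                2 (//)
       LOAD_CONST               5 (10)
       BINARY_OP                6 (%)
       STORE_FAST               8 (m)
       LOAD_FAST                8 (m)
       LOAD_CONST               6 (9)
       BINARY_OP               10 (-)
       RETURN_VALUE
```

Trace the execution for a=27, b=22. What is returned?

-7

LOAD_CONST → push 8. Stack: [8]
LOAD_FAST a → push 27. Stack: [8, 27]
BINARY_OP - → 8 - 27 = -19. Stack: [-19]
LOAD_FAST a → push 27. Stack: [-19, 27]
LOAD_CONST → push 3. Stack: [-19, 27, 3]
BINARY_OP | → 27 | 3 = 27. Stack: [-19, 27]
BINARY_OP // → -19 // 27 = -1. Stack: [-1]
STORE_FAST w → w=-1. Stack: []
LOAD_FAST_LOAD_FAST b,a → push 22,27. Stack: [22, 27]
BINARY_OP % → 22 % 27 = 22. Stack: [22]
STORE_FAST q → q=22. Stack: []
LOAD_FAST_LOAD_FAST b,b → push 22,22. Stack: [22, 22]
BINARY_OP % → 22 % 22 = 0. Stack: [0]
STORE_FAST s → s=0. Stack: []
LOAD_CONST → push 1. Stack: [1]
STORE_FAST v → v=1. Stack: []
LOAD_CONST → push 6. Stack: [6]
LOAD_FAST s → push 0. Stack: [6, 0]
BINARY_OP + → 6 + 0 = 6. Stack: [6]
STORE_FAST p → p=6. Stack: []
LOAD_FAST w → push -1. Stack: [-1]
LOAD_CONST → push 6. Stack: [-1, 6]
BINARY_OP + → -1 + 6 = 5. Stack: [5]
STORE_FAST k → k=5. Stack: []
LOAD_CONST → push 10. Stack: [10]
LOAD_FAST k → push 5. Stack: [10, 5]
BINARY_OP // → 10 // 5 = 2. Stack: [2]
LOAD_CONST → push 10. Stack: [2, 10]
BINARY_OP % → 2 % 10 = 2. Stack: [2]
STORE_FAST m → m=2. Stack: []
LOAD_FAST m → push 2. Stack: [2]
LOAD_CONST → push 9. Stack: [2, 9]
BINARY_OP - → 2 - 9 = -7. Stack: [-7]
RETURN_VALUE → return -7.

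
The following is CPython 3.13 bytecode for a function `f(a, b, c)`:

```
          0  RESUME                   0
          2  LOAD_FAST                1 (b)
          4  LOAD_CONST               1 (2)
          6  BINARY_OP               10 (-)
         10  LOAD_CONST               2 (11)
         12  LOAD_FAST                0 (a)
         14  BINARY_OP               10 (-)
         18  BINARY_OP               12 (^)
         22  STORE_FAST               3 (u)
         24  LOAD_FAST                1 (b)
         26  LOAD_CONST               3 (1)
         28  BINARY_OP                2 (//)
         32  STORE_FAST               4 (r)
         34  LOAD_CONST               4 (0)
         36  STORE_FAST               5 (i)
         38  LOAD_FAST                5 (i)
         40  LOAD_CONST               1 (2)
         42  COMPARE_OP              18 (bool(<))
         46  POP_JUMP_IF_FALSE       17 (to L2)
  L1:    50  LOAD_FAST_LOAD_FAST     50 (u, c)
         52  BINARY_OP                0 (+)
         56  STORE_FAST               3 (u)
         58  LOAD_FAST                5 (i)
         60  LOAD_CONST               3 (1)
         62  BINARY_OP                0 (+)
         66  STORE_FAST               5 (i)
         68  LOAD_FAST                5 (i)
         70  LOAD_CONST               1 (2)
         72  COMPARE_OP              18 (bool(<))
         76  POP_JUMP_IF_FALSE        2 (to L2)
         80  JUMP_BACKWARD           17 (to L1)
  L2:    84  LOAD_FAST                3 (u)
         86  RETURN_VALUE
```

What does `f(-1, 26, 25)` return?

70

LOAD_FAST b → push 26. Stack: [26]
LOAD_CONST → push 2. Stack: [26, 2]
BINARY_OP - → 26 - 2 = 24. Stack: [24]
LOAD_CONST → push 11. Stack: [24, 11]
LOAD_FAST a → push -1. Stack: [24, 11, -1]
BINARY_OP - → 11 - -1 = 12. Stack: [24, 12]
BINARY_OP ^ → 24 ^ 12 = 20. Stack: [20]
STORE_FAST u → u=20. Stack: []
LOAD_FAST b → push 26. Stack: [26]
LOAD_CONST → push 1. Stack: [26, 1]
BINARY_OP // → 26 // 1 = 26. Stack: [26]
STORE_FAST r → r=26. Stack: []
LOAD_CONST → push 0. Stack: [0]
STORE_FAST i → i=0. Stack: []
LOAD_FAST i → push 0. Stack: [0]
LOAD_CONST → push 2. Stack: [0, 2]
COMPARE_OP bool(<) → 0 vs 2 = True. Stack: [True]
POP_JUMP_IF_FALSE → pop True; no jump. Stack: []
LOAD_FAST_LOAD_FAST u,c → push 20,25. Stack: [20, 25]
BINARY_OP + → 20 + 25 = 45. Stack: [45]
STORE_FAST u → u=45. Stack: []
LOAD_FAST i → push 0. Stack: [0]
LOAD_CONST → push 1. Stack: [0, 1]
BINARY_OP + → 0 + 1 = 1. Stack: [1]
STORE_FAST i → i=1. Stack: []
LOAD_FAST i → push 1. Stack: [1]
LOAD_CONST → push 2. Stack: [1, 2]
COMPARE_OP bool(<) → 1 vs 2 = True. Stack: [True]
POP_JUMP_IF_FALSE → pop True; no jump. Stack: []
LOAD_FAST_LOAD_FAST u,c → push 45,25. Stack: [45, 25]
BINARY_OP + → 45 + 25 = 70. Stack: [70]
STORE_FAST u → u=70. Stack: []
LOAD_FAST i → push 1. Stack: [1]
LOAD_CONST → push 1. Stack: [1, 1]
BINARY_OP + → 1 + 1 = 2. Stack: [2]
STORE_FAST i → i=2. Stack: []
LOAD_FAST i → push 2. Stack: [2]
LOAD_CONST → push 2. Stack: [2, 2]
COMPARE_OP bool(<) → 2 vs 2 = False. Stack: [False]
POP_JUMP_IF_FALSE → pop False; jump. Stack: []
LOAD_FAST u → push 70. Stack: [70]
RETURN_VALUE → return 70.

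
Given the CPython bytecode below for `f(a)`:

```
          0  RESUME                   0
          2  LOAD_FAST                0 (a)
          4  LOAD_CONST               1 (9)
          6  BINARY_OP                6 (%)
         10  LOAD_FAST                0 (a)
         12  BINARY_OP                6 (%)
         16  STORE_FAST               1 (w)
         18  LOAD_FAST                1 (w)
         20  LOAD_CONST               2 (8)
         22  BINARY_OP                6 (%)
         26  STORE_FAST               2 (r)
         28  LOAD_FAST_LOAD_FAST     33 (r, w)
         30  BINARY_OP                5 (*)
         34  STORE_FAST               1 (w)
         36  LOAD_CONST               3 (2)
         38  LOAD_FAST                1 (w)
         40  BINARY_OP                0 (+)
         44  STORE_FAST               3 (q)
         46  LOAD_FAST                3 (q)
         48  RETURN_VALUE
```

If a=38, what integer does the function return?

LOAD_FAST a → push 38. Stack: [38]
LOAD_CONST → push 9. Stack: [38, 9]
BINARY_OP % → 38 % 9 = 2. Stack: [2]
LOAD_FAST a → push 38. Stack: [2, 38]
BINARY_OP % → 2 % 38 = 2. Stack: [2]
STORE_FAST w → w=2. Stack: []
LOAD_FAST w → push 2. Stack: [2]
LOAD_CONST → push 8. Stack: [2, 8]
BINARY_OP % → 2 % 8 = 2. Stack: [2]
STORE_FAST r → r=2. Stack: []
LOAD_FAST_LOAD_FAST r,w → push 2,2. Stack: [2, 2]
BINARY_OP * → 2 * 2 = 4. Stack: [4]
STORE_FAST w → w=4. Stack: []
LOAD_CONST → push 2. Stack: [2]
LOAD_FAST w → push 4. Stack: [2, 4]
BINARY_OP + → 2 + 4 = 6. Stack: [6]
STORE_FAST q → q=6. Stack: []
LOAD_FAST q → push 6. Stack: [6]
RETURN_VALUE → return 6.

6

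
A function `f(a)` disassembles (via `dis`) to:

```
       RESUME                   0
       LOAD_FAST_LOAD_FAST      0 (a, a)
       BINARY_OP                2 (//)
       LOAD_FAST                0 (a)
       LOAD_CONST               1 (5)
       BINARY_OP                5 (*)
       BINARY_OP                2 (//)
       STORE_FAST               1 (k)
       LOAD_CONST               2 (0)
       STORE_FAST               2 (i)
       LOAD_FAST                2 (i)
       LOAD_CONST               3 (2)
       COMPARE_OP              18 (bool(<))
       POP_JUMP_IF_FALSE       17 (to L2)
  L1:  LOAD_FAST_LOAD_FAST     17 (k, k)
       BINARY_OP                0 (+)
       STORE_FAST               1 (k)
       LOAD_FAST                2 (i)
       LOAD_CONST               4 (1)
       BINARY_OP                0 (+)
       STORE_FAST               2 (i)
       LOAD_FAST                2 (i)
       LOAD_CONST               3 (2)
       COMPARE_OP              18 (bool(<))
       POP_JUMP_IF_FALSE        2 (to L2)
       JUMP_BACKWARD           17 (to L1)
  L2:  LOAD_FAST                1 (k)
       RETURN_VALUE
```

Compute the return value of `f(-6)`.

-4

LOAD_FAST_LOAD_FAST a,a → push -6,-6. Stack: [-6, -6]
BINARY_OP // → -6 // -6 = 1. Stack: [1]
LOAD_FAST a → push -6. Stack: [1, -6]
LOAD_CONST → push 5. Stack: [1, -6, 5]
BINARY_OP * → -6 * 5 = -30. Stack: [1, -30]
BINARY_OP // → 1 // -30 = -1. Stack: [-1]
STORE_FAST k → k=-1. Stack: []
LOAD_CONST → push 0. Stack: [0]
STORE_FAST i → i=0. Stack: []
LOAD_FAST i → push 0. Stack: [0]
LOAD_CONST → push 2. Stack: [0, 2]
COMPARE_OP bool(<) → 0 vs 2 = True. Stack: [True]
POP_JUMP_IF_FALSE → pop True; no jump. Stack: []
LOAD_FAST_LOAD_FAST k,k → push -1,-1. Stack: [-1, -1]
BINARY_OP + → -1 + -1 = -2. Stack: [-2]
STORE_FAST k → k=-2. Stack: []
LOAD_FAST i → push 0. Stack: [0]
LOAD_CONST → push 1. Stack: [0, 1]
BINARY_OP + → 0 + 1 = 1. Stack: [1]
STORE_FAST i → i=1. Stack: []
LOAD_FAST i → push 1. Stack: [1]
LOAD_CONST → push 2. Stack: [1, 2]
COMPARE_OP bool(<) → 1 vs 2 = True. Stack: [True]
POP_JUMP_IF_FALSE → pop True; no jump. Stack: []
LOAD_FAST_LOAD_FAST k,k → push -2,-2. Stack: [-2, -2]
BINARY_OP + → -2 + -2 = -4. Stack: [-4]
STORE_FAST k → k=-4. Stack: []
LOAD_FAST i → push 1. Stack: [1]
LOAD_CONST → push 1. Stack: [1, 1]
BINARY_OP + → 1 + 1 = 2. Stack: [2]
STORE_FAST i → i=2. Stack: []
LOAD_FAST i → push 2. Stack: [2]
LOAD_CONST → push 2. Stack: [2, 2]
COMPARE_OP bool(<) → 2 vs 2 = False. Stack: [False]
POP_JUMP_IF_FALSE → pop False; jump. Stack: []
LOAD_FAST k → push -4. Stack: [-4]
RETURN_VALUE → return -4.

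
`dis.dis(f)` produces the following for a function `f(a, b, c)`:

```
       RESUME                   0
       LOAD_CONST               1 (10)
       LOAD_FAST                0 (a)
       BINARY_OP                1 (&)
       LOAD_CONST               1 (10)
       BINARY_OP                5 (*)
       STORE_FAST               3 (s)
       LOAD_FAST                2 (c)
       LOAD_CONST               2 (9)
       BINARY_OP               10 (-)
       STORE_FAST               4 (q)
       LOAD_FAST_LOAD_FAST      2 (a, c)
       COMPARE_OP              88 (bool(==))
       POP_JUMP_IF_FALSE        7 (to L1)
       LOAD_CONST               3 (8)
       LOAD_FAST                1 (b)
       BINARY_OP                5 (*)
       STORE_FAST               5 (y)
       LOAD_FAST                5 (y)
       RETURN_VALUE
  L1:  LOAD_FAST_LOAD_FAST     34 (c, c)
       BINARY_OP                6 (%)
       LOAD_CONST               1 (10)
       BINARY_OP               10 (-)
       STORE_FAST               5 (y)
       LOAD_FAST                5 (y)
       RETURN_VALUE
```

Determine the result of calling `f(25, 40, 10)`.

-10

LOAD_CONST → push 10. Stack: [10]
LOAD_FAST a → push 25. Stack: [10, 25]
BINARY_OP & → 10 & 25 = 8. Stack: [8]
LOAD_CONST → push 10. Stack: [8, 10]
BINARY_OP * → 8 * 10 = 80. Stack: [80]
STORE_FAST s → s=80. Stack: []
LOAD_FAST c → push 10. Stack: [10]
LOAD_CONST → push 9. Stack: [10, 9]
BINARY_OP - → 10 - 9 = 1. Stack: [1]
STORE_FAST q → q=1. Stack: []
LOAD_FAST_LOAD_FAST a,c → push 25,10. Stack: [25, 10]
COMPARE_OP bool(==) → 25 vs 10 = False. Stack: [False]
POP_JUMP_IF_FALSE → pop False; jump. Stack: []
LOAD_FAST_LOAD_FAST c,c → push 10,10. Stack: [10, 10]
BINARY_OP % → 10 % 10 = 0. Stack: [0]
LOAD_CONST → push 10. Stack: [0, 10]
BINARY_OP - → 0 - 10 = -10. Stack: [-10]
STORE_FAST y → y=-10. Stack: []
LOAD_FAST y → push -10. Stack: [-10]
RETURN_VALUE → return -10.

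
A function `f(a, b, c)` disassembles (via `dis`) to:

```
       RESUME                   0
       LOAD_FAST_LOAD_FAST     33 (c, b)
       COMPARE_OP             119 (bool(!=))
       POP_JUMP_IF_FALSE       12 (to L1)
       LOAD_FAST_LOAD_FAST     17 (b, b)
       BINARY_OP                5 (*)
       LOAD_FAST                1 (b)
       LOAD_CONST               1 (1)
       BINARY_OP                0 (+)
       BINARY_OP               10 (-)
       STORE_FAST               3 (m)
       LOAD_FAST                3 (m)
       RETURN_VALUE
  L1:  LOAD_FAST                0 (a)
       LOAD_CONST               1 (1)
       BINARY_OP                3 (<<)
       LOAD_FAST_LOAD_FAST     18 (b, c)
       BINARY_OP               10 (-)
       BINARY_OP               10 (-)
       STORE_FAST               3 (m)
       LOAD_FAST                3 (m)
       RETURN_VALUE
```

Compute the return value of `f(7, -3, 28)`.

11

LOAD_FAST_LOAD_FAST c,b → push 28,-3. Stack: [28, -3]
COMPARE_OP bool(!=) → 28 vs -3 = True. Stack: [True]
POP_JUMP_IF_FALSE → pop True; no jump. Stack: []
LOAD_FAST_LOAD_FAST b,b → push -3,-3. Stack: [-3, -3]
BINARY_OP * → -3 * -3 = 9. Stack: [9]
LOAD_FAST b → push -3. Stack: [9, -3]
LOAD_CONST → push 1. Stack: [9, -3, 1]
BINARY_OP + → -3 + 1 = -2. Stack: [9, -2]
BINARY_OP - → 9 - -2 = 11. Stack: [11]
STORE_FAST m → m=11. Stack: []
LOAD_FAST m → push 11. Stack: [11]
RETURN_VALUE → return 11.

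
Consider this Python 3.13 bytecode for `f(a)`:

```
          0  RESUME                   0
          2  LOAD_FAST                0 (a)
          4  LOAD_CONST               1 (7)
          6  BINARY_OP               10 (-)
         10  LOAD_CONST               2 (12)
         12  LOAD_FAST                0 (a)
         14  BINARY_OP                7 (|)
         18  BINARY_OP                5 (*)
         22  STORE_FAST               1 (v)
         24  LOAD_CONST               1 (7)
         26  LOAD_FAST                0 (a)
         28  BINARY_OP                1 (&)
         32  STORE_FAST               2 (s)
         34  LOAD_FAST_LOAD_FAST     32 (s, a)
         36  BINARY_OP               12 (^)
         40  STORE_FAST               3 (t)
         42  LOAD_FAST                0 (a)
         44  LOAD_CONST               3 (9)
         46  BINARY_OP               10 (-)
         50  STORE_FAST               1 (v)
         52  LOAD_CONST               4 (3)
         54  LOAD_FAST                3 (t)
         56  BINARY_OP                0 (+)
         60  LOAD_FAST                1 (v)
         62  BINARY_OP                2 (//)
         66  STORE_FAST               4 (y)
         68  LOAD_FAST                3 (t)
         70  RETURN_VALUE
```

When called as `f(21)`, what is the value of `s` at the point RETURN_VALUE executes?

5

LOAD_FAST a → push 21. Stack: [21]
LOAD_CONST → push 7. Stack: [21, 7]
BINARY_OP - → 21 - 7 = 14. Stack: [14]
LOAD_CONST → push 12. Stack: [14, 12]
LOAD_FAST a → push 21. Stack: [14, 12, 21]
BINARY_OP | → 12 | 21 = 29. Stack: [14, 29]
BINARY_OP * → 14 * 29 = 406. Stack: [406]
STORE_FAST v → v=406. Stack: []
LOAD_CONST → push 7. Stack: [7]
LOAD_FAST a → push 21. Stack: [7, 21]
BINARY_OP & → 7 & 21 = 5. Stack: [5]
STORE_FAST s → s=5. Stack: []
LOAD_FAST_LOAD_FAST s,a → push 5,21. Stack: [5, 21]
BINARY_OP ^ → 5 ^ 21 = 16. Stack: [16]
STORE_FAST t → t=16. Stack: []
LOAD_FAST a → push 21. Stack: [21]
LOAD_CONST → push 9. Stack: [21, 9]
BINARY_OP - → 21 - 9 = 12. Stack: [12]
STORE_FAST v → v=12. Stack: []
LOAD_CONST → push 3. Stack: [3]
LOAD_FAST t → push 16. Stack: [3, 16]
BINARY_OP + → 3 + 16 = 19. Stack: [19]
LOAD_FAST v → push 12. Stack: [19, 12]
BINARY_OP // → 19 // 12 = 1. Stack: [1]
STORE_FAST y → y=1. Stack: []
LOAD_FAST t → push 16. Stack: [16]
RETURN_VALUE → return 16.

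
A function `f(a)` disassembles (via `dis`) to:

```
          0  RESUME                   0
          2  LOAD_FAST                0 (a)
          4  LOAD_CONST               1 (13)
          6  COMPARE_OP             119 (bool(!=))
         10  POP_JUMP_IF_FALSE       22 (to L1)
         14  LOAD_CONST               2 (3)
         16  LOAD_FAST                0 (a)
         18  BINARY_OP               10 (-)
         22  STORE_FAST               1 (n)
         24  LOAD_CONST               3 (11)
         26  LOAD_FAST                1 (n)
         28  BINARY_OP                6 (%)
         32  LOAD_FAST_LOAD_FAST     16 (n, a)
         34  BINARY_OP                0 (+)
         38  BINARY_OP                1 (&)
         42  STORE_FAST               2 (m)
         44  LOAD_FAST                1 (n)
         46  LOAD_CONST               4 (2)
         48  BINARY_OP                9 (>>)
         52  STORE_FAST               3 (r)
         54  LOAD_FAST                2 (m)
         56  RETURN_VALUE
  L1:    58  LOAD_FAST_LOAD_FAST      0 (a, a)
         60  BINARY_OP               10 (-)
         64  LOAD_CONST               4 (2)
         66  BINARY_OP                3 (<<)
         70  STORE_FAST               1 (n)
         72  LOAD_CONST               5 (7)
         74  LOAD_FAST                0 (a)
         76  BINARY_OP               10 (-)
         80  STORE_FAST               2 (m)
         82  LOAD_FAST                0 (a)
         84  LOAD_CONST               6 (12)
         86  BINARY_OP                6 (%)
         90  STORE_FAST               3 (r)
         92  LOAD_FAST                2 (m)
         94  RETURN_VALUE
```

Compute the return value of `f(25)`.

1

LOAD_FAST a → push 25. Stack: [25]
LOAD_CONST → push 13. Stack: [25, 13]
COMPARE_OP bool(!=) → 25 vs 13 = True. Stack: [True]
POP_JUMP_IF_FALSE → pop True; no jump. Stack: []
LOAD_CONST → push 3. Stack: [3]
LOAD_FAST a → push 25. Stack: [3, 25]
BINARY_OP - → 3 - 25 = -22. Stack: [-22]
STORE_FAST n → n=-22. Stack: []
LOAD_CONST → push 11. Stack: [11]
LOAD_FAST n → push -22. Stack: [11, -22]
BINARY_OP % → 11 % -22 = -11. Stack: [-11]
LOAD_FAST_LOAD_FAST n,a → push -22,25. Stack: [-11, -22, 25]
BINARY_OP + → -22 + 25 = 3. Stack: [-11, 3]
BINARY_OP & → -11 & 3 = 1. Stack: [1]
STORE_FAST m → m=1. Stack: []
LOAD_FAST n → push -22. Stack: [-22]
LOAD_CONST → push 2. Stack: [-22, 2]
BINARY_OP >> → -22 >> 2 = -6. Stack: [-6]
STORE_FAST r → r=-6. Stack: []
LOAD_FAST m → push 1. Stack: [1]
RETURN_VALUE → return 1.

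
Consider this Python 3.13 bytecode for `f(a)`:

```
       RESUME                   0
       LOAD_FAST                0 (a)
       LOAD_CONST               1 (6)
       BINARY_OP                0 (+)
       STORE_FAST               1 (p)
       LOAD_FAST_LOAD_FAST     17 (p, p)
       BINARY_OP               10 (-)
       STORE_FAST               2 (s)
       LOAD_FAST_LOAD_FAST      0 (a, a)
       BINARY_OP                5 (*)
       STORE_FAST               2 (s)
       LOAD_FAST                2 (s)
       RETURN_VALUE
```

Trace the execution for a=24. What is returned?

LOAD_FAST a → push 24. Stack: [24]
LOAD_CONST → push 6. Stack: [24, 6]
BINARY_OP + → 24 + 6 = 30. Stack: [30]
STORE_FAST p → p=30. Stack: []
LOAD_FAST_LOAD_FAST p,p → push 30,30. Stack: [30, 30]
BINARY_OP - → 30 - 30 = 0. Stack: [0]
STORE_FAST s → s=0. Stack: []
LOAD_FAST_LOAD_FAST a,a → push 24,24. Stack: [24, 24]
BINARY_OP * → 24 * 24 = 576. Stack: [576]
STORE_FAST s → s=576. Stack: []
LOAD_FAST s → push 576. Stack: [576]
RETURN_VALUE → return 576.

576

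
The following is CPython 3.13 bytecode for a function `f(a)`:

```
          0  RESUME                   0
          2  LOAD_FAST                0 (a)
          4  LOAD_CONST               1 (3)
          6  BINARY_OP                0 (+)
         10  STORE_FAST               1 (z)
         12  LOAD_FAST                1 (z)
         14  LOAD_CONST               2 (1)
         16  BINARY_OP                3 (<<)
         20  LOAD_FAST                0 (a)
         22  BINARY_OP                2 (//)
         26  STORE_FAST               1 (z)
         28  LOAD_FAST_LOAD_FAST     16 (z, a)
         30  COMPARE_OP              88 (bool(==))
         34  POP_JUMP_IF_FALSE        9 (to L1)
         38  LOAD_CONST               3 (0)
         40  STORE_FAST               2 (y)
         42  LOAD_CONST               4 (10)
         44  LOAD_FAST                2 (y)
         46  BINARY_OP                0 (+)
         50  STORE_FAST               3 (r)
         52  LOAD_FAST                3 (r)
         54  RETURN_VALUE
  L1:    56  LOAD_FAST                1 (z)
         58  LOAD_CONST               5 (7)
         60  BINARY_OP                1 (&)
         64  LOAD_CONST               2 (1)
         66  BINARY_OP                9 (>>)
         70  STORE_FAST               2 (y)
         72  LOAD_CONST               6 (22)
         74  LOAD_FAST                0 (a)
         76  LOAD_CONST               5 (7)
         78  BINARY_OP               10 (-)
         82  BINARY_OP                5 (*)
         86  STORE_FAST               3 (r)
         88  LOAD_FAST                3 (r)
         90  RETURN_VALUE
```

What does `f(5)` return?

-44

LOAD_FAST a → push 5. Stack: [5]
LOAD_CONST → push 3. Stack: [5, 3]
BINARY_OP + → 5 + 3 = 8. Stack: [8]
STORE_FAST z → z=8. Stack: []
LOAD_FAST z → push 8. Stack: [8]
LOAD_CONST → push 1. Stack: [8, 1]
BINARY_OP << → 8 << 1 = 16. Stack: [16]
LOAD_FAST a → push 5. Stack: [16, 5]
BINARY_OP // → 16 // 5 = 3. Stack: [3]
STORE_FAST z → z=3. Stack: []
LOAD_FAST_LOAD_FAST z,a → push 3,5. Stack: [3, 5]
COMPARE_OP bool(==) → 3 vs 5 = False. Stack: [False]
POP_JUMP_IF_FALSE → pop False; jump. Stack: []
LOAD_FAST z → push 3. Stack: [3]
LOAD_CONST → push 7. Stack: [3, 7]
BINARY_OP & → 3 & 7 = 3. Stack: [3]
LOAD_CONST → push 1. Stack: [3, 1]
BINARY_OP >> → 3 >> 1 = 1. Stack: [1]
STORE_FAST y → y=1. Stack: []
LOAD_CONST → push 22. Stack: [22]
LOAD_FAST a → push 5. Stack: [22, 5]
LOAD_CONST → push 7. Stack: [22, 5, 7]
BINARY_OP - → 5 - 7 = -2. Stack: [22, -2]
BINARY_OP * → 22 * -2 = -44. Stack: [-44]
STORE_FAST r → r=-44. Stack: []
LOAD_FAST r → push -44. Stack: [-44]
RETURN_VALUE → return -44.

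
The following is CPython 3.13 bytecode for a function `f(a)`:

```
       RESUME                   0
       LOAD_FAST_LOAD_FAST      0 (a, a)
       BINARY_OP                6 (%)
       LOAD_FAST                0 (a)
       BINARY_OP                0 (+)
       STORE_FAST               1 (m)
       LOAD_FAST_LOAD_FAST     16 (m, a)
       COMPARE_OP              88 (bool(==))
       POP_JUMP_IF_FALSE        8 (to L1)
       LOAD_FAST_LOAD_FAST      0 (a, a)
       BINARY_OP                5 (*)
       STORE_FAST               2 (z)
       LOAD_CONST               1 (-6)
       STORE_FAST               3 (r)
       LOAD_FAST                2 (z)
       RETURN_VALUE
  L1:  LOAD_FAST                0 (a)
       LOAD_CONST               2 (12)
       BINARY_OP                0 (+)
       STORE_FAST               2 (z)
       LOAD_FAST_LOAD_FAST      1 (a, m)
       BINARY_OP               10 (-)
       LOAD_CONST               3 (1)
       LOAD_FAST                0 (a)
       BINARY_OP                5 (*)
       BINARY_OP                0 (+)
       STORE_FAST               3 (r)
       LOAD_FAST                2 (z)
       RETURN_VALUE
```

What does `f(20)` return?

400

LOAD_FAST_LOAD_FAST a,a → push 20,20. Stack: [20, 20]
BINARY_OP % → 20 % 20 = 0. Stack: [0]
LOAD_FAST a → push 20. Stack: [0, 20]
BINARY_OP + → 0 + 20 = 20. Stack: [20]
STORE_FAST m → m=20. Stack: []
LOAD_FAST_LOAD_FAST m,a → push 20,20. Stack: [20, 20]
COMPARE_OP bool(==) → 20 vs 20 = True. Stack: [True]
POP_JUMP_IF_FALSE → pop True; no jump. Stack: []
LOAD_FAST_LOAD_FAST a,a → push 20,20. Stack: [20, 20]
BINARY_OP * → 20 * 20 = 400. Stack: [400]
STORE_FAST z → z=400. Stack: []
LOAD_CONST → push -6. Stack: [-6]
STORE_FAST r → r=-6. Stack: []
LOAD_FAST z → push 400. Stack: [400]
RETURN_VALUE → return 400.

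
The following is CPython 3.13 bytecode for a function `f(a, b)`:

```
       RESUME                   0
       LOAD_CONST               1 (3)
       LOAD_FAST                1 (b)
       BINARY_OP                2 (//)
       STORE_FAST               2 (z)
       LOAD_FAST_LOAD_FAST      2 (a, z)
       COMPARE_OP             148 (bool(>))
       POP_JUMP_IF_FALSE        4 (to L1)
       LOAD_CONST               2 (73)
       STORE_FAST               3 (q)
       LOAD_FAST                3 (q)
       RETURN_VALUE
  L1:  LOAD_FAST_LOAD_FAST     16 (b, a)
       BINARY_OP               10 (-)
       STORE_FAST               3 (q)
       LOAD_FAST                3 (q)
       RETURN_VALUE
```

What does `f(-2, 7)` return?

LOAD_CONST → push 3. Stack: [3]
LOAD_FAST b → push 7. Stack: [3, 7]
BINARY_OP // → 3 // 7 = 0. Stack: [0]
STORE_FAST z → z=0. Stack: []
LOAD_FAST_LOAD_FAST a,z → push -2,0. Stack: [-2, 0]
COMPARE_OP bool(>) → -2 vs 0 = False. Stack: [False]
POP_JUMP_IF_FALSE → pop False; jump. Stack: []
LOAD_FAST_LOAD_FAST b,a → push 7,-2. Stack: [7, -2]
BINARY_OP - → 7 - -2 = 9. Stack: [9]
STORE_FAST q → q=9. Stack: []
LOAD_FAST q → push 9. Stack: [9]
RETURN_VALUE → return 9.

9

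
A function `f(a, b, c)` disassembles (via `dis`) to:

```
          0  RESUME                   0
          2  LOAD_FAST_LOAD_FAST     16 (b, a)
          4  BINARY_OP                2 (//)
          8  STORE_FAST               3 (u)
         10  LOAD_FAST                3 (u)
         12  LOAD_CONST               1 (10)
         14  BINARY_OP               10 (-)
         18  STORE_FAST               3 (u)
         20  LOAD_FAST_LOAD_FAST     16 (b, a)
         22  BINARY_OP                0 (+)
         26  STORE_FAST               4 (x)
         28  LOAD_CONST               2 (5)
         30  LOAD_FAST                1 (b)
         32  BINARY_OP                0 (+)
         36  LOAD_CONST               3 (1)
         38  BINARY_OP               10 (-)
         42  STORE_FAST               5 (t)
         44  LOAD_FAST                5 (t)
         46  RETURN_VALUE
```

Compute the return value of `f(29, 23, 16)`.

LOAD_FAST_LOAD_FAST b,a → push 23,29. Stack: [23, 29]
BINARY_OP // → 23 // 29 = 0. Stack: [0]
STORE_FAST u → u=0. Stack: []
LOAD_FAST u → push 0. Stack: [0]
LOAD_CONST → push 10. Stack: [0, 10]
BINARY_OP - → 0 - 10 = -10. Stack: [-10]
STORE_FAST u → u=-10. Stack: []
LOAD_FAST_LOAD_FAST b,a → push 23,29. Stack: [23, 29]
BINARY_OP + → 23 + 29 = 52. Stack: [52]
STORE_FAST x → x=52. Stack: []
LOAD_CONST → push 5. Stack: [5]
LOAD_FAST b → push 23. Stack: [5, 23]
BINARY_OP + → 5 + 23 = 28. Stack: [28]
LOAD_CONST → push 1. Stack: [28, 1]
BINARY_OP - → 28 - 1 = 27. Stack: [27]
STORE_FAST t → t=27. Stack: []
LOAD_FAST t → push 27. Stack: [27]
RETURN_VALUE → return 27.

27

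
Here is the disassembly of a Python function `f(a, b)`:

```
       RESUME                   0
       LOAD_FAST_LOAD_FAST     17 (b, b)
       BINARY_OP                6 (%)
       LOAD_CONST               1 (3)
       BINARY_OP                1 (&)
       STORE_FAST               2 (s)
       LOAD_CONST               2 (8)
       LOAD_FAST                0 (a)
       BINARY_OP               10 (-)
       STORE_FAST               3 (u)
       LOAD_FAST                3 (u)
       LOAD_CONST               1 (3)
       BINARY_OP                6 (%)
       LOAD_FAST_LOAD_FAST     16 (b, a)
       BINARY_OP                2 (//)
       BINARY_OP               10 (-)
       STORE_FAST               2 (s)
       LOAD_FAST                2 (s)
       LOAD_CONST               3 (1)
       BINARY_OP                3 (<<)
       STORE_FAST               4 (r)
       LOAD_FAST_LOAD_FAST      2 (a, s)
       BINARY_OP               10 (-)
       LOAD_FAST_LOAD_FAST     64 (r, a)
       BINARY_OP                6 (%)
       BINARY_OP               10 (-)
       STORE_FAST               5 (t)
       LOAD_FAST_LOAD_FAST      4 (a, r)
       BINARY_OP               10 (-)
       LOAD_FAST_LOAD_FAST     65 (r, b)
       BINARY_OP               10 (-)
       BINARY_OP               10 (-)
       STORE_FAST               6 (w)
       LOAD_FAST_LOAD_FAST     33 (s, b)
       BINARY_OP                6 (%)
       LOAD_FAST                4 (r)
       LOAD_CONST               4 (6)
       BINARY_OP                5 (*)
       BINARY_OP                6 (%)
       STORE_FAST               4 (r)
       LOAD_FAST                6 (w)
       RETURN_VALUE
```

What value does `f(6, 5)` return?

3

LOAD_FAST_LOAD_FAST b,b → push 5,5. Stack: [5, 5]
BINARY_OP % → 5 % 5 = 0. Stack: [0]
LOAD_CONST → push 3. Stack: [0, 3]
BINARY_OP & → 0 & 3 = 0. Stack: [0]
STORE_FAST s → s=0. Stack: []
LOAD_CONST → push 8. Stack: [8]
LOAD_FAST a → push 6. Stack: [8, 6]
BINARY_OP - → 8 - 6 = 2. Stack: [2]
STORE_FAST u → u=2. Stack: []
LOAD_FAST u → push 2. Stack: [2]
LOAD_CONST → push 3. Stack: [2, 3]
BINARY_OP % → 2 % 3 = 2. Stack: [2]
LOAD_FAST_LOAD_FAST b,a → push 5,6. Stack: [2, 5, 6]
BINARY_OP // → 5 // 6 = 0. Stack: [2, 0]
BINARY_OP - → 2 - 0 = 2. Stack: [2]
STORE_FAST s → s=2. Stack: []
LOAD_FAST s → push 2. Stack: [2]
LOAD_CONST → push 1. Stack: [2, 1]
BINARY_OP << → 2 << 1 = 4. Stack: [4]
STORE_FAST r → r=4. Stack: []
LOAD_FAST_LOAD_FAST a,s → push 6,2. Stack: [6, 2]
BINARY_OP - → 6 - 2 = 4. Stack: [4]
LOAD_FAST_LOAD_FAST r,a → push 4,6. Stack: [4, 4, 6]
BINARY_OP % → 4 % 6 = 4. Stack: [4, 4]
BINARY_OP - → 4 - 4 = 0. Stack: [0]
STORE_FAST t → t=0. Stack: []
LOAD_FAST_LOAD_FAST a,r → push 6,4. Stack: [6, 4]
BINARY_OP - → 6 - 4 = 2. Stack: [2]
LOAD_FAST_LOAD_FAST r,b → push 4,5. Stack: [2, 4, 5]
BINARY_OP - → 4 - 5 = -1. Stack: [2, -1]
BINARY_OP - → 2 - -1 = 3. Stack: [3]
STORE_FAST w → w=3. Stack: []
LOAD_FAST_LOAD_FAST s,b → push 2,5. Stack: [2, 5]
BINARY_OP % → 2 % 5 = 2. Stack: [2]
LOAD_FAST r → push 4. Stack: [2, 4]
LOAD_CONST → push 6. Stack: [2, 4, 6]
BINARY_OP * → 4 * 6 = 24. Stack: [2, 24]
BINARY_OP % → 2 % 24 = 2. Stack: [2]
STORE_FAST r → r=2. Stack: []
LOAD_FAST w → push 3. Stack: [3]
RETURN_VALUE → return 3.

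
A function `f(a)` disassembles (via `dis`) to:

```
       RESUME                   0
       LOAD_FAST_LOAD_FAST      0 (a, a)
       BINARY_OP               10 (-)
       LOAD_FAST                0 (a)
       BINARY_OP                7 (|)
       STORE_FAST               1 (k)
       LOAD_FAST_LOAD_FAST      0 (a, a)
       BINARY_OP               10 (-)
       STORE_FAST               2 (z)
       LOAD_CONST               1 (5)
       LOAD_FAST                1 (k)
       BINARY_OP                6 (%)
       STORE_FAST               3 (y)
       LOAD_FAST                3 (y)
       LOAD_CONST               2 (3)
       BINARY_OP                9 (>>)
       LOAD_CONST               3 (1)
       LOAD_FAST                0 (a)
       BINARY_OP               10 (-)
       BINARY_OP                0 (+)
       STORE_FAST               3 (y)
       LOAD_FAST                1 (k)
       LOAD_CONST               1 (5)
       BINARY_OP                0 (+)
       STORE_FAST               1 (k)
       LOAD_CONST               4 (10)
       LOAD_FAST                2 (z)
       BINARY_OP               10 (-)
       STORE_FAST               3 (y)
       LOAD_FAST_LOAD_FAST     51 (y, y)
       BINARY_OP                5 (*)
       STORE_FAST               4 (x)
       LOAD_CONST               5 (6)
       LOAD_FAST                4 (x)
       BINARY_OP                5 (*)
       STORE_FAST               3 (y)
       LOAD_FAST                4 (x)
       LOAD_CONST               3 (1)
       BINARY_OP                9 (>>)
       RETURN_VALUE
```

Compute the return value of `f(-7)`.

LOAD_FAST_LOAD_FAST a,a → push -7,-7. Stack: [-7, -7]
BINARY_OP - → -7 - -7 = 0. Stack: [0]
LOAD_FAST a → push -7. Stack: [0, -7]
BINARY_OP | → 0 | -7 = -7. Stack: [-7]
STORE_FAST k → k=-7. Stack: []
LOAD_FAST_LOAD_FAST a,a → push -7,-7. Stack: [-7, -7]
BINARY_OP - → -7 - -7 = 0. Stack: [0]
STORE_FAST z → z=0. Stack: []
LOAD_CONST → push 5. Stack: [5]
LOAD_FAST k → push -7. Stack: [5, -7]
BINARY_OP % → 5 % -7 = -2. Stack: [-2]
STORE_FAST y → y=-2. Stack: []
LOAD_FAST y → push -2. Stack: [-2]
LOAD_CONST → push 3. Stack: [-2, 3]
BINARY_OP >> → -2 >> 3 = -1. Stack: [-1]
LOAD_CONST → push 1. Stack: [-1, 1]
LOAD_FAST a → push -7. Stack: [-1, 1, -7]
BINARY_OP - → 1 - -7 = 8. Stack: [-1, 8]
BINARY_OP + → -1 + 8 = 7. Stack: [7]
STORE_FAST y → y=7. Stack: []
LOAD_FAST k → push -7. Stack: [-7]
LOAD_CONST → push 5. Stack: [-7, 5]
BINARY_OP + → -7 + 5 = -2. Stack: [-2]
STORE_FAST k → k=-2. Stack: []
LOAD_CONST → push 10. Stack: [10]
LOAD_FAST z → push 0. Stack: [10, 0]
BINARY_OP - → 10 - 0 = 10. Stack: [10]
STORE_FAST y → y=10. Stack: []
LOAD_FAST_LOAD_FAST y,y → push 10,10. Stack: [10, 10]
BINARY_OP * → 10 * 10 = 100. Stack: [100]
STORE_FAST x → x=100. Stack: []
LOAD_CONST → push 6. Stack: [6]
LOAD_FAST x → push 100. Stack: [6, 100]
BINARY_OP * → 6 * 100 = 600. Stack: [600]
STORE_FAST y → y=600. Stack: []
LOAD_FAST x → push 100. Stack: [100]
LOAD_CONST → push 1. Stack: [100, 1]
BINARY_OP >> → 100 >> 1 = 50. Stack: [50]
RETURN_VALUE → return 50.

50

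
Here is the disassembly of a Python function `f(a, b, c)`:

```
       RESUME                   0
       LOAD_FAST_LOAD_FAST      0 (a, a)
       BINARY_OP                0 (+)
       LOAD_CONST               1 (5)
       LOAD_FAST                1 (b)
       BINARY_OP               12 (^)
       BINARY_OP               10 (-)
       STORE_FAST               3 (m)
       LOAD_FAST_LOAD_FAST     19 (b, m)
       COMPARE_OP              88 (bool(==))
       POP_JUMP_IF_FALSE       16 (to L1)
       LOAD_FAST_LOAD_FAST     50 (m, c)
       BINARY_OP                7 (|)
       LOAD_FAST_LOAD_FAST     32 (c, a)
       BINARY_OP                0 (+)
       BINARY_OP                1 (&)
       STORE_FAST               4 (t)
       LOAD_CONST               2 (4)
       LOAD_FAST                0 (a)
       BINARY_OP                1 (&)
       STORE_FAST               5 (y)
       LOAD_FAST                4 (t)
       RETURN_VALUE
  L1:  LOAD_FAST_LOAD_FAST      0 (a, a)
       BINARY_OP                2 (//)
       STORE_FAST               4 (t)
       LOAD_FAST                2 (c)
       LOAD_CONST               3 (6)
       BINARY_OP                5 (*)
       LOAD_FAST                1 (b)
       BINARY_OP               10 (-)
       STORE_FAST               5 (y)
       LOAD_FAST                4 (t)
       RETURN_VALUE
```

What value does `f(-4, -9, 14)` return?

1

LOAD_FAST_LOAD_FAST a,a → push -4,-4. Stack: [-4, -4]
BINARY_OP + → -4 + -4 = -8. Stack: [-8]
LOAD_CONST → push 5. Stack: [-8, 5]
LOAD_FAST b → push -9. Stack: [-8, 5, -9]
BINARY_OP ^ → 5 ^ -9 = -14. Stack: [-8, -14]
BINARY_OP - → -8 - -14 = 6. Stack: [6]
STORE_FAST m → m=6. Stack: []
LOAD_FAST_LOAD_FAST b,m → push -9,6. Stack: [-9, 6]
COMPARE_OP bool(==) → -9 vs 6 = False. Stack: [False]
POP_JUMP_IF_FALSE → pop False; jump. Stack: []
LOAD_FAST_LOAD_FAST a,a → push -4,-4. Stack: [-4, -4]
BINARY_OP // → -4 // -4 = 1. Stack: [1]
STORE_FAST t → t=1. Stack: []
LOAD_FAST c → push 14. Stack: [14]
LOAD_CONST → push 6. Stack: [14, 6]
BINARY_OP * → 14 * 6 = 84. Stack: [84]
LOAD_FAST b → push -9. Stack: [84, -9]
BINARY_OP - → 84 - -9 = 93. Stack: [93]
STORE_FAST y → y=93. Stack: []
LOAD_FAST t → push 1. Stack: [1]
RETURN_VALUE → return 1.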